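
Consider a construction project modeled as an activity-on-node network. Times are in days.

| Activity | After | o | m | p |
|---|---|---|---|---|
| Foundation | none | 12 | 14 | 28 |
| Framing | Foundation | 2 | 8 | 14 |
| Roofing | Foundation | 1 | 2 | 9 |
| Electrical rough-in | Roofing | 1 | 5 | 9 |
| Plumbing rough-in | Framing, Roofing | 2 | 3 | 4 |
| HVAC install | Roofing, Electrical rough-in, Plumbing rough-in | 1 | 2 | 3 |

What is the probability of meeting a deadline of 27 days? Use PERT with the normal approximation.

te_Foundation = (12 + 4·14 + 28)/6 = 96/6 = 16; σ²_Foundation = ((28−12)/6)² = 7.111
te_Framing = (2 + 4·8 + 14)/6 = 48/6 = 8; σ²_Framing = ((14−2)/6)² = 4.000
te_Roofing = (1 + 4·2 + 9)/6 = 18/6 = 3; σ²_Roofing = ((9−1)/6)² = 1.778
te_Electrical rough-in = (1 + 4·5 + 9)/6 = 30/6 = 5; σ²_Electrical rough-in = ((9−1)/6)² = 1.778
te_Plumbing rough-in = (2 + 4·3 + 4)/6 = 18/6 = 3; σ²_Plumbing rough-in = ((4−2)/6)² = 0.111
te_HVAC install = (1 + 4·2 + 3)/6 = 12/6 = 2; σ²_HVAC install = ((3−1)/6)² = 0.111

Forward pass:
ES_Foundation = 0; EF_Foundation = 16
ES_Framing = 16; EF_Framing = 16+8 = 24
ES_Roofing = 16; EF_Roofing = 16+3 = 19
ES_Electrical rough-in = 19; EF_Electrical rough-in = 19+5 = 24
ES_Plumbing rough-in = max(EF_Framing=24, EF_Roofing=19) = 24; EF_Plumbing rough-in = 24+3 = 27
ES_HVAC install = max(EF_Roofing=19, EF_Electrical rough-in=24, EF_Plumbing rough-in=27) = 27; EF_HVAC install = 27+2 = 29
Expected project duration μ = 29 days. Critical path: Foundation → Framing → Plumbing rough-in → HVAC install.

Variance along critical path = 7.111 + 4.000 + 0.111 + 0.111 = 11.333; σ = √11.333 = 3.367 days.
Z = (27 − 29) / 3.367 = -0.594
P(T ≤ 27) = Φ(-0.594) ≈ 0.276

0.276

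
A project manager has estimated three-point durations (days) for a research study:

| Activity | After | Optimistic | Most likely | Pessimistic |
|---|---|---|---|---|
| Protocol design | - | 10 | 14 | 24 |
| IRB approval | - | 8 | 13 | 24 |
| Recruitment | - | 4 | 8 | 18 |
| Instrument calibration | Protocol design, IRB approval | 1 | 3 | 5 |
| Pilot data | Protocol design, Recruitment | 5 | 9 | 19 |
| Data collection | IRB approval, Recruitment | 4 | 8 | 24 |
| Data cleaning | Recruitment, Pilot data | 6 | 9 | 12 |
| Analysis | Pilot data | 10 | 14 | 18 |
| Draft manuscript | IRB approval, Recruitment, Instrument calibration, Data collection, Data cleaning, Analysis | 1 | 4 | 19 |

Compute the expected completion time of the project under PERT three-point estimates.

te_Protocol design = (10 + 4·14 + 24)/6 = 90/6 = 15
te_IRB approval = (8 + 4·13 + 24)/6 = 84/6 = 14
te_Recruitment = (4 + 4·8 + 18)/6 = 54/6 = 9
te_Instrument calibration = (1 + 4·3 + 5)/6 = 18/6 = 3
te_Pilot data = (5 + 4·9 + 19)/6 = 60/6 = 10
te_Data collection = (4 + 4·8 + 24)/6 = 60/6 = 10
te_Data cleaning = (6 + 4·9 + 12)/6 = 54/6 = 9
te_Analysis = (10 + 4·14 + 18)/6 = 84/6 = 14
te_Draft manuscript = (1 + 4·4 + 19)/6 = 36/6 = 6

Forward pass:
ES_Protocol design = 0; EF_Protocol design = 15
ES_IRB approval = 0; EF_IRB approval = 14
ES_Recruitment = 0; EF_Recruitment = 9
ES_Instrument calibration = max(EF_Protocol design=15, EF_IRB approval=14) = 15; EF_Instrument calibration = 15+3 = 18
ES_Pilot data = max(EF_Protocol design=15, EF_Recruitment=9) = 15; EF_Pilot data = 15+10 = 25
ES_Data collection = max(EF_IRB approval=14, EF_Recruitment=9) = 14; EF_Data collection = 14+10 = 24
ES_Data cleaning = max(EF_Recruitment=9, EF_Pilot data=25) = 25; EF_Data cleaning = 25+9 = 34
ES_Analysis = 25; EF_Analysis = 25+14 = 39
ES_Draft manuscript = max(EF_IRB approval=14, EF_Recruitment=9, EF_Instrument calibration=18, EF_Data collection=24, EF_Data cleaning=34, EF_Analysis=39) = 39; EF_Draft manuscript = 39+6 = 45
Expected project duration μ = 45 days. Critical path: Protocol design → Pilot data → Analysis → Draft manuscript.

45 days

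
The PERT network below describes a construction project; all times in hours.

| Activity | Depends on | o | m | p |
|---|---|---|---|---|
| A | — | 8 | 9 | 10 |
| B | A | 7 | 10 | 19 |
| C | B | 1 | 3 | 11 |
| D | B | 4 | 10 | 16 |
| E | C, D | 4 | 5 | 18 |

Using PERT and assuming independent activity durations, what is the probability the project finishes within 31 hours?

te_A = (8 + 4·9 + 10)/6 = 54/6 = 9; σ²_A = ((10−8)/6)² = 0.111
te_B = (7 + 4·10 + 19)/6 = 66/6 = 11; σ²_B = ((19−7)/6)² = 4.000
te_C = (1 + 4·3 + 11)/6 = 24/6 = 4; σ²_C = ((11−1)/6)² = 2.778
te_D = (4 + 4·10 + 16)/6 = 60/6 = 10; σ²_D = ((16−4)/6)² = 4.000
te_E = (4 + 4·5 + 18)/6 = 42/6 = 7; σ²_E = ((18−4)/6)² = 5.444

Forward pass:
ES_A = 0; EF_A = 9
ES_B = 9; EF_B = 9+11 = 20
ES_C = 20; EF_C = 20+4 = 24
ES_D = 20; EF_D = 20+10 = 30
ES_E = max(EF_C=24, EF_D=30) = 30; EF_E = 30+7 = 37
Expected project duration μ = 37 hours. Critical path: A → B → D → E.

Variance along critical path = 0.111 + 4.000 + 4.000 + 5.444 = 13.556; σ = √13.556 = 3.682 hours.
Z = (31 − 37) / 3.682 = -1.630
P(T ≤ 31) = Φ(-1.630) ≈ 0.052

0.052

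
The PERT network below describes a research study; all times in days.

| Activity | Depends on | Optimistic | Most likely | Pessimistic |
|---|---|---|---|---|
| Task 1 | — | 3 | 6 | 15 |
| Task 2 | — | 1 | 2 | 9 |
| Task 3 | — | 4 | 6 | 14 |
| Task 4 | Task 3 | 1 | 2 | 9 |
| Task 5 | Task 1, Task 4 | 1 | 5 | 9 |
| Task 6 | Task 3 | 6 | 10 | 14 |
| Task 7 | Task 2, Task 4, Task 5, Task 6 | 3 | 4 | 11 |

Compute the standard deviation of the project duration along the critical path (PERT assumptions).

te_Task 1 = (3 + 4·6 + 15)/6 = 42/6 = 7; σ²_Task 1 = ((15−3)/6)² = 4.000
te_Task 2 = (1 + 4·2 + 9)/6 = 18/6 = 3; σ²_Task 2 = ((9−1)/6)² = 1.778
te_Task 3 = (4 + 4·6 + 14)/6 = 42/6 = 7; σ²_Task 3 = ((14−4)/6)² = 2.778
te_Task 4 = (1 + 4·2 + 9)/6 = 18/6 = 3; σ²_Task 4 = ((9−1)/6)² = 1.778
te_Task 5 = (1 + 4·5 + 9)/6 = 30/6 = 5; σ²_Task 5 = ((9−1)/6)² = 1.778
te_Task 6 = (6 + 4·10 + 14)/6 = 60/6 = 10; σ²_Task 6 = ((14−6)/6)² = 1.778
te_Task 7 = (3 + 4·4 + 11)/6 = 30/6 = 5; σ²_Task 7 = ((11−3)/6)² = 1.778

Forward pass:
ES_Task 1 = 0; EF_Task 1 = 7
ES_Task 2 = 0; EF_Task 2 = 3
ES_Task 3 = 0; EF_Task 3 = 7
ES_Task 4 = 7; EF_Task 4 = 7+3 = 10
ES_Task 5 = max(EF_Task 1=7, EF_Task 4=10) = 10; EF_Task 5 = 10+5 = 15
ES_Task 6 = 7; EF_Task 6 = 7+10 = 17
ES_Task 7 = max(EF_Task 2=3, EF_Task 4=10, EF_Task 5=15, EF_Task 6=17) = 17; EF_Task 7 = 17+5 = 22
Expected project duration μ = 22 days. Critical path: Task 3 → Task 6 → Task 7.

Variance along critical path = 2.778 + 1.778 + 1.778 = 6.333
σ = √6.333 = 2.517 days

2.52 days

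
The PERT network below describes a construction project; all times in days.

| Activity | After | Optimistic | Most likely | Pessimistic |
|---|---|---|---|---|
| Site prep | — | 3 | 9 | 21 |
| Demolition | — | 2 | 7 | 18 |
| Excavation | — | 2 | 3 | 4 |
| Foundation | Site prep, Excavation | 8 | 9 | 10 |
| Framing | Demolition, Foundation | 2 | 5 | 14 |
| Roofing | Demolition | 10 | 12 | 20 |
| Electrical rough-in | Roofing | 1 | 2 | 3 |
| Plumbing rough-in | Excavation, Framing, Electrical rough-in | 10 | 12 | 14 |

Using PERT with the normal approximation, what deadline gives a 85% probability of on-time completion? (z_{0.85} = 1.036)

40.8 days

te_Site prep = (3 + 4·9 + 21)/6 = 60/6 = 10; σ²_Site prep = ((21−3)/6)² = 9.000
te_Demolition = (2 + 4·7 + 18)/6 = 48/6 = 8; σ²_Demolition = ((18−2)/6)² = 7.111
te_Excavation = (2 + 4·3 + 4)/6 = 18/6 = 3; σ²_Excavation = ((4−2)/6)² = 0.111
te_Foundation = (8 + 4·9 + 10)/6 = 54/6 = 9; σ²_Foundation = ((10−8)/6)² = 0.111
te_Framing = (2 + 4·5 + 14)/6 = 36/6 = 6; σ²_Framing = ((14−2)/6)² = 4.000
te_Roofing = (10 + 4·12 + 20)/6 = 78/6 = 13; σ²_Roofing = ((20−10)/6)² = 2.778
te_Electrical rough-in = (1 + 4·2 + 3)/6 = 12/6 = 2; σ²_Electrical rough-in = ((3−1)/6)² = 0.111
te_Plumbing rough-in = (10 + 4·12 + 14)/6 = 72/6 = 12; σ²_Plumbing rough-in = ((14−10)/6)² = 0.444

Forward pass:
ES_Site prep = 0; EF_Site prep = 10
ES_Demolition = 0; EF_Demolition = 8
ES_Excavation = 0; EF_Excavation = 3
ES_Foundation = max(EF_Site prep=10, EF_Excavation=3) = 10; EF_Foundation = 10+9 = 19
ES_Framing = max(EF_Demolition=8, EF_Foundation=19) = 19; EF_Framing = 19+6 = 25
ES_Roofing = 8; EF_Roofing = 8+13 = 21
ES_Electrical rough-in = 21; EF_Electrical rough-in = 21+2 = 23
ES_Plumbing rough-in = max(EF_Excavation=3, EF_Framing=25, EF_Electrical rough-in=23) = 25; EF_Plumbing rough-in = 25+12 = 37
Expected project duration μ = 37 days. Critical path: Site prep → Foundation → Framing → Plumbing rough-in.

Variance along critical path = 9.000 + 0.111 + 4.000 + 0.444 = 13.556; σ = 3.682 days.
D = μ + z·σ = 37 + 1.036·3.682 = 40.8 days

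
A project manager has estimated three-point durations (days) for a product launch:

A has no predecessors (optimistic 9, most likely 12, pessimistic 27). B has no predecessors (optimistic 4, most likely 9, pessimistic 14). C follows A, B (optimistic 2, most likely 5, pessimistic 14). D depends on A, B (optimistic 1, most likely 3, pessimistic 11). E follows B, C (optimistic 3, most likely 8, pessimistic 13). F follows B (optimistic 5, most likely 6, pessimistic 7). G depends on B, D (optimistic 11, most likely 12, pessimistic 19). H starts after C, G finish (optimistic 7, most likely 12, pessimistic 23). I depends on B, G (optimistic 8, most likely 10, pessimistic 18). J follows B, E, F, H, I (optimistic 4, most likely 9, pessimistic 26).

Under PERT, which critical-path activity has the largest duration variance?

te_A = (9 + 4·12 + 27)/6 = 84/6 = 14; σ²_A = ((27−9)/6)² = 9.000
te_B = (4 + 4·9 + 14)/6 = 54/6 = 9; σ²_B = ((14−4)/6)² = 2.778
te_C = (2 + 4·5 + 14)/6 = 36/6 = 6; σ²_C = ((14−2)/6)² = 4.000
te_D = (1 + 4·3 + 11)/6 = 24/6 = 4; σ²_D = ((11−1)/6)² = 2.778
te_E = (3 + 4·8 + 13)/6 = 48/6 = 8; σ²_E = ((13−3)/6)² = 2.778
te_F = (5 + 4·6 + 7)/6 = 36/6 = 6; σ²_F = ((7−5)/6)² = 0.111
te_G = (11 + 4·12 + 19)/6 = 78/6 = 13; σ²_G = ((19−11)/6)² = 1.778
te_H = (7 + 4·12 + 23)/6 = 78/6 = 13; σ²_H = ((23−7)/6)² = 7.111
te_I = (8 + 4·10 + 18)/6 = 66/6 = 11; σ²_I = ((18−8)/6)² = 2.778
te_J = (4 + 4·9 + 26)/6 = 66/6 = 11; σ²_J = ((26−4)/6)² = 13.444

Forward pass:
ES_A = 0; EF_A = 14
ES_B = 0; EF_B = 9
ES_C = max(EF_A=14, EF_B=9) = 14; EF_C = 14+6 = 20
ES_D = max(EF_A=14, EF_B=9) = 14; EF_D = 14+4 = 18
ES_E = max(EF_B=9, EF_C=20) = 20; EF_E = 20+8 = 28
ES_F = 9; EF_F = 9+6 = 15
ES_G = max(EF_B=9, EF_D=18) = 18; EF_G = 18+13 = 31
ES_H = max(EF_C=20, EF_G=31) = 31; EF_H = 31+13 = 44
ES_I = max(EF_B=9, EF_G=31) = 31; EF_I = 31+11 = 42
ES_J = max(EF_B=9, EF_E=28, EF_F=15, EF_H=44, EF_I=42) = 44; EF_J = 44+11 = 55
Expected project duration μ = 55 days. Critical path: A → D → G → H → J.

Variances on critical path: σ²_A=9.000, σ²_D=2.778, σ²_G=1.778, σ²_H=7.111, σ²_J=13.444.
Largest is σ²_J = 13.444.

J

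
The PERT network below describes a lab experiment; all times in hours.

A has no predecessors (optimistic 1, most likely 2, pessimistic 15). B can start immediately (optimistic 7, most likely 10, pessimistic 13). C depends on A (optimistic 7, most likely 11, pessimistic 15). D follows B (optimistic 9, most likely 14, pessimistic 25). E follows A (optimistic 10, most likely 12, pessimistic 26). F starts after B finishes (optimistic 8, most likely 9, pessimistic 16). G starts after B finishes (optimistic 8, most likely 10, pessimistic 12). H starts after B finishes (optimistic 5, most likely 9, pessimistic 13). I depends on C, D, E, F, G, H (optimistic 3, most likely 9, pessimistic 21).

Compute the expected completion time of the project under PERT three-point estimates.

35 hours

te_A = (1 + 4·2 + 15)/6 = 24/6 = 4
te_B = (7 + 4·10 + 13)/6 = 60/6 = 10
te_C = (7 + 4·11 + 15)/6 = 66/6 = 11
te_D = (9 + 4·14 + 25)/6 = 90/6 = 15
te_E = (10 + 4·12 + 26)/6 = 84/6 = 14
te_F = (8 + 4·9 + 16)/6 = 60/6 = 10
te_G = (8 + 4·10 + 12)/6 = 60/6 = 10
te_H = (5 + 4·9 + 13)/6 = 54/6 = 9
te_I = (3 + 4·9 + 21)/6 = 60/6 = 10

Forward pass:
ES_A = 0; EF_A = 4
ES_B = 0; EF_B = 10
ES_C = 4; EF_C = 4+11 = 15
ES_D = 10; EF_D = 10+15 = 25
ES_E = 4; EF_E = 4+14 = 18
ES_F = 10; EF_F = 10+10 = 20
ES_G = 10; EF_G = 10+10 = 20
ES_H = 10; EF_H = 10+9 = 19
ES_I = max(EF_C=15, EF_D=25, EF_E=18, EF_F=20, EF_G=20, EF_H=19) = 25; EF_I = 25+10 = 35
Expected project duration μ = 35 hours. Critical path: B → D → I.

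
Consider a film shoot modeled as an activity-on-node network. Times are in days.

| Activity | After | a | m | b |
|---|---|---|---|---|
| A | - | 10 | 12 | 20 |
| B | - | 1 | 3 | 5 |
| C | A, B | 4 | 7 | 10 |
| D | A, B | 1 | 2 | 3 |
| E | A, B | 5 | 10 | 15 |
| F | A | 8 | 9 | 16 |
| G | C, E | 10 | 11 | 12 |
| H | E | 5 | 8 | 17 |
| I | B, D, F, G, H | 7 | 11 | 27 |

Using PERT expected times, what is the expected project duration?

te_A = (10 + 4·12 + 20)/6 = 78/6 = 13
te_B = (1 + 4·3 + 5)/6 = 18/6 = 3
te_C = (4 + 4·7 + 10)/6 = 42/6 = 7
te_D = (1 + 4·2 + 3)/6 = 12/6 = 2
te_E = (5 + 4·10 + 15)/6 = 60/6 = 10
te_F = (8 + 4·9 + 16)/6 = 60/6 = 10
te_G = (10 + 4·11 + 12)/6 = 66/6 = 11
te_H = (5 + 4·8 + 17)/6 = 54/6 = 9
te_I = (7 + 4·11 + 27)/6 = 78/6 = 13

Forward pass:
ES_A = 0; EF_A = 13
ES_B = 0; EF_B = 3
ES_C = max(EF_A=13, EF_B=3) = 13; EF_C = 13+7 = 20
ES_D = max(EF_A=13, EF_B=3) = 13; EF_D = 13+2 = 15
ES_E = max(EF_A=13, EF_B=3) = 13; EF_E = 13+10 = 23
ES_F = 13; EF_F = 13+10 = 23
ES_G = max(EF_C=20, EF_E=23) = 23; EF_G = 23+11 = 34
ES_H = 23; EF_H = 23+9 = 32
ES_I = max(EF_B=3, EF_D=15, EF_F=23, EF_G=34, EF_H=32) = 34; EF_I = 34+13 = 47
Expected project duration μ = 47 days. Critical path: A → E → G → I.

47 days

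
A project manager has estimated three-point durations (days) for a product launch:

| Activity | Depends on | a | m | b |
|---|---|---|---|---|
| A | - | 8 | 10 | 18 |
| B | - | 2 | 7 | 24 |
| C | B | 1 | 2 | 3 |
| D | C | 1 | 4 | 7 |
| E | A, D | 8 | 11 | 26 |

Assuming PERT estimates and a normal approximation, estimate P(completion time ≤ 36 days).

0.950

te_A = (8 + 4·10 + 18)/6 = 66/6 = 11; σ²_A = ((18−8)/6)² = 2.778
te_B = (2 + 4·7 + 24)/6 = 54/6 = 9; σ²_B = ((24−2)/6)² = 13.444
te_C = (1 + 4·2 + 3)/6 = 12/6 = 2; σ²_C = ((3−1)/6)² = 0.111
te_D = (1 + 4·4 + 7)/6 = 24/6 = 4; σ²_D = ((7−1)/6)² = 1.000
te_E = (8 + 4·11 + 26)/6 = 78/6 = 13; σ²_E = ((26−8)/6)² = 9.000

Forward pass:
ES_A = 0; EF_A = 11
ES_B = 0; EF_B = 9
ES_C = 9; EF_C = 9+2 = 11
ES_D = 11; EF_D = 11+4 = 15
ES_E = max(EF_A=11, EF_D=15) = 15; EF_E = 15+13 = 28
Expected project duration μ = 28 days. Critical path: B → C → D → E.

Variance along critical path = 13.444 + 0.111 + 1.000 + 9.000 = 23.556; σ = √23.556 = 4.853 days.
Z = (36 − 28) / 4.853 = 1.648
P(T ≤ 36) = Φ(1.648) ≈ 0.950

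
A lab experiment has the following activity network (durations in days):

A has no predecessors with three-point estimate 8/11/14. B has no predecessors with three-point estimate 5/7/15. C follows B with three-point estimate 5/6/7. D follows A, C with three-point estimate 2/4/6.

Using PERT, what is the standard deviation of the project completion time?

te_A = (8 + 4·11 + 14)/6 = 66/6 = 11; σ²_A = ((14−8)/6)² = 1.000
te_B = (5 + 4·7 + 15)/6 = 48/6 = 8; σ²_B = ((15−5)/6)² = 2.778
te_C = (5 + 4·6 + 7)/6 = 36/6 = 6; σ²_C = ((7−5)/6)² = 0.111
te_D = (2 + 4·4 + 6)/6 = 24/6 = 4; σ²_D = ((6−2)/6)² = 0.444

Forward pass:
ES_A = 0; EF_A = 11
ES_B = 0; EF_B = 8
ES_C = 8; EF_C = 8+6 = 14
ES_D = max(EF_A=11, EF_C=14) = 14; EF_D = 14+4 = 18
Expected project duration μ = 18 days. Critical path: B → C → D.

Variance along critical path = 2.778 + 0.111 + 0.444 = 3.333
σ = √3.333 = 1.826 days

1.83 days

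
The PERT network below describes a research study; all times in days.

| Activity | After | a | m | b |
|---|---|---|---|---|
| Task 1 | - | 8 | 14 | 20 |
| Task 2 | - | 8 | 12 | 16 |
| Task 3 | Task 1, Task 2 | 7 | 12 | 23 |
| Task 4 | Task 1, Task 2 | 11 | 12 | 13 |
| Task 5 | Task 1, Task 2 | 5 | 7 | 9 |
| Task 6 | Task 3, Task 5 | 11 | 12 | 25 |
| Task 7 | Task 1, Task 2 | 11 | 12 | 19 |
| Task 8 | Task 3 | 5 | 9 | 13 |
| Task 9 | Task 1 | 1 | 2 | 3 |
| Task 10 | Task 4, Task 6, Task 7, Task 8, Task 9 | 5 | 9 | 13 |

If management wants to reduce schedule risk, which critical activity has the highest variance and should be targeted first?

te_Task 1 = (8 + 4·14 + 20)/6 = 84/6 = 14; σ²_Task 1 = ((20−8)/6)² = 4.000
te_Task 2 = (8 + 4·12 + 16)/6 = 72/6 = 12; σ²_Task 2 = ((16−8)/6)² = 1.778
te_Task 3 = (7 + 4·12 + 23)/6 = 78/6 = 13; σ²_Task 3 = ((23−7)/6)² = 7.111
te_Task 4 = (11 + 4·12 + 13)/6 = 72/6 = 12; σ²_Task 4 = ((13−11)/6)² = 0.111
te_Task 5 = (5 + 4·7 + 9)/6 = 42/6 = 7; σ²_Task 5 = ((9−5)/6)² = 0.444
te_Task 6 = (11 + 4·12 + 25)/6 = 84/6 = 14; σ²_Task 6 = ((25−11)/6)² = 5.444
te_Task 7 = (11 + 4·12 + 19)/6 = 78/6 = 13; σ²_Task 7 = ((19−11)/6)² = 1.778
te_Task 8 = (5 + 4·9 + 13)/6 = 54/6 = 9; σ²_Task 8 = ((13−5)/6)² = 1.778
te_Task 9 = (1 + 4·2 + 3)/6 = 12/6 = 2; σ²_Task 9 = ((3−1)/6)² = 0.111
te_Task 10 = (5 + 4·9 + 13)/6 = 54/6 = 9; σ²_Task 10 = ((13−5)/6)² = 1.778

Forward pass:
ES_Task 1 = 0; EF_Task 1 = 14
ES_Task 2 = 0; EF_Task 2 = 12
ES_Task 3 = max(EF_Task 1=14, EF_Task 2=12) = 14; EF_Task 3 = 14+13 = 27
ES_Task 4 = max(EF_Task 1=14, EF_Task 2=12) = 14; EF_Task 4 = 14+12 = 26
ES_Task 5 = max(EF_Task 1=14, EF_Task 2=12) = 14; EF_Task 5 = 14+7 = 21
ES_Task 6 = max(EF_Task 3=27, EF_Task 5=21) = 27; EF_Task 6 = 27+14 = 41
ES_Task 7 = max(EF_Task 1=14, EF_Task 2=12) = 14; EF_Task 7 = 14+13 = 27
ES_Task 8 = 27; EF_Task 8 = 27+9 = 36
ES_Task 9 = 14; EF_Task 9 = 14+2 = 16
ES_Task 10 = max(EF_Task 4=26, EF_Task 6=41, EF_Task 7=27, EF_Task 8=36, EF_Task 9=16) = 41; EF_Task 10 = 41+9 = 50
Expected project duration μ = 50 days. Critical path: Task 1 → Task 3 → Task 6 → Task 10.

Variances on critical path: σ²_Task 1=4.000, σ²_Task 3=7.111, σ²_Task 6=5.444, σ²_Task 10=1.778.
Largest is σ²_Task 3 = 7.111.

Task 3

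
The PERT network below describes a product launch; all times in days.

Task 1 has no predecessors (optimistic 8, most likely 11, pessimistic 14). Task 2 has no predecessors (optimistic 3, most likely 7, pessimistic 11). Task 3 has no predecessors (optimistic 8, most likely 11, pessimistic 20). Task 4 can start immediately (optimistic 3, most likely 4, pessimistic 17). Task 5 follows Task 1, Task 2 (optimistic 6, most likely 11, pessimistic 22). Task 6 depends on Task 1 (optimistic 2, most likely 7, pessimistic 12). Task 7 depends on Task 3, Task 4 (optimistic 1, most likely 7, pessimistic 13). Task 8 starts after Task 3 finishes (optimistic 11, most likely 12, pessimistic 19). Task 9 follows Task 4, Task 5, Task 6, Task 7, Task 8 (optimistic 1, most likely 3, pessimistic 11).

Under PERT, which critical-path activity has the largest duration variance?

te_Task 1 = (8 + 4·11 + 14)/6 = 66/6 = 11; σ²_Task 1 = ((14−8)/6)² = 1.000
te_Task 2 = (3 + 4·7 + 11)/6 = 42/6 = 7; σ²_Task 2 = ((11−3)/6)² = 1.778
te_Task 3 = (8 + 4·11 + 20)/6 = 72/6 = 12; σ²_Task 3 = ((20−8)/6)² = 4.000
te_Task 4 = (3 + 4·4 + 17)/6 = 36/6 = 6; σ²_Task 4 = ((17−3)/6)² = 5.444
te_Task 5 = (6 + 4·11 + 22)/6 = 72/6 = 12; σ²_Task 5 = ((22−6)/6)² = 7.111
te_Task 6 = (2 + 4·7 + 12)/6 = 42/6 = 7; σ²_Task 6 = ((12−2)/6)² = 2.778
te_Task 7 = (1 + 4·7 + 13)/6 = 42/6 = 7; σ²_Task 7 = ((13−1)/6)² = 4.000
te_Task 8 = (11 + 4·12 + 19)/6 = 78/6 = 13; σ²_Task 8 = ((19−11)/6)² = 1.778
te_Task 9 = (1 + 4·3 + 11)/6 = 24/6 = 4; σ²_Task 9 = ((11−1)/6)² = 2.778

Forward pass:
ES_Task 1 = 0; EF_Task 1 = 11
ES_Task 2 = 0; EF_Task 2 = 7
ES_Task 3 = 0; EF_Task 3 = 12
ES_Task 4 = 0; EF_Task 4 = 6
ES_Task 5 = max(EF_Task 1=11, EF_Task 2=7) = 11; EF_Task 5 = 11+12 = 23
ES_Task 6 = 11; EF_Task 6 = 11+7 = 18
ES_Task 7 = max(EF_Task 3=12, EF_Task 4=6) = 12; EF_Task 7 = 12+7 = 19
ES_Task 8 = 12; EF_Task 8 = 12+13 = 25
ES_Task 9 = max(EF_Task 4=6, EF_Task 5=23, EF_Task 6=18, EF_Task 7=19, EF_Task 8=25) = 25; EF_Task 9 = 25+4 = 29
Expected project duration μ = 29 days. Critical path: Task 3 → Task 8 → Task 9.

Variances on critical path: σ²_Task 3=4.000, σ²_Task 8=1.778, σ²_Task 9=2.778.
Largest is σ²_Task 3 = 4.000.

Task 3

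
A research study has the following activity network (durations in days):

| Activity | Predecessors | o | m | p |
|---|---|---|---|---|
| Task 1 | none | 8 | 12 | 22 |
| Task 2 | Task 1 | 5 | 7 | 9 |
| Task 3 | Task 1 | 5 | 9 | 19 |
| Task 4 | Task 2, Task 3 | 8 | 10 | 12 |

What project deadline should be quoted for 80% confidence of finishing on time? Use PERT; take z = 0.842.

35.8 days

te_Task 1 = (8 + 4·12 + 22)/6 = 78/6 = 13; σ²_Task 1 = ((22−8)/6)² = 5.444
te_Task 2 = (5 + 4·7 + 9)/6 = 42/6 = 7; σ²_Task 2 = ((9−5)/6)² = 0.444
te_Task 3 = (5 + 4·9 + 19)/6 = 60/6 = 10; σ²_Task 3 = ((19−5)/6)² = 5.444
te_Task 4 = (8 + 4·10 + 12)/6 = 60/6 = 10; σ²_Task 4 = ((12−8)/6)² = 0.444

Forward pass:
ES_Task 1 = 0; EF_Task 1 = 13
ES_Task 2 = 13; EF_Task 2 = 13+7 = 20
ES_Task 3 = 13; EF_Task 3 = 13+10 = 23
ES_Task 4 = max(EF_Task 2=20, EF_Task 3=23) = 23; EF_Task 4 = 23+10 = 33
Expected project duration μ = 33 days. Critical path: Task 1 → Task 3 → Task 4.

Variance along critical path = 5.444 + 5.444 + 0.444 = 11.333; σ = 3.367 days.
D = μ + z·σ = 33 + 0.842·3.367 = 35.8 days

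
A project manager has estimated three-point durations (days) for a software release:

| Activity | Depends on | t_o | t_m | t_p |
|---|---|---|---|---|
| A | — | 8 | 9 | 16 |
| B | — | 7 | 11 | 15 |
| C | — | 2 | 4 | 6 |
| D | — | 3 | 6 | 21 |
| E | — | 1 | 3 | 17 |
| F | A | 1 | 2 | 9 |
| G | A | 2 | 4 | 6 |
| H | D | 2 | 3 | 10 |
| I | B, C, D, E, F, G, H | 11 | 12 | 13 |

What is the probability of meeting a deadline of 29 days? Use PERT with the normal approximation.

0.975

te_A = (8 + 4·9 + 16)/6 = 60/6 = 10; σ²_A = ((16−8)/6)² = 1.778
te_B = (7 + 4·11 + 15)/6 = 66/6 = 11; σ²_B = ((15−7)/6)² = 1.778
te_C = (2 + 4·4 + 6)/6 = 24/6 = 4; σ²_C = ((6−2)/6)² = 0.444
te_D = (3 + 4·6 + 21)/6 = 48/6 = 8; σ²_D = ((21−3)/6)² = 9.000
te_E = (1 + 4·3 + 17)/6 = 30/6 = 5; σ²_E = ((17−1)/6)² = 7.111
te_F = (1 + 4·2 + 9)/6 = 18/6 = 3; σ²_F = ((9−1)/6)² = 1.778
te_G = (2 + 4·4 + 6)/6 = 24/6 = 4; σ²_G = ((6−2)/6)² = 0.444
te_H = (2 + 4·3 + 10)/6 = 24/6 = 4; σ²_H = ((10−2)/6)² = 1.778
te_I = (11 + 4·12 + 13)/6 = 72/6 = 12; σ²_I = ((13−11)/6)² = 0.111

Forward pass:
ES_A = 0; EF_A = 10
ES_B = 0; EF_B = 11
ES_C = 0; EF_C = 4
ES_D = 0; EF_D = 8
ES_E = 0; EF_E = 5
ES_F = 10; EF_F = 10+3 = 13
ES_G = 10; EF_G = 10+4 = 14
ES_H = 8; EF_H = 8+4 = 12
ES_I = max(EF_B=11, EF_C=4, EF_D=8, EF_E=5, EF_F=13, EF_G=14, EF_H=12) = 14; EF_I = 14+12 = 26
Expected project duration μ = 26 days. Critical path: A → G → I.

Variance along critical path = 1.778 + 0.444 + 0.111 = 2.333; σ = √2.333 = 1.528 days.
Z = (29 − 26) / 1.528 = 1.964
P(T ≤ 29) = Φ(1.964) ≈ 0.975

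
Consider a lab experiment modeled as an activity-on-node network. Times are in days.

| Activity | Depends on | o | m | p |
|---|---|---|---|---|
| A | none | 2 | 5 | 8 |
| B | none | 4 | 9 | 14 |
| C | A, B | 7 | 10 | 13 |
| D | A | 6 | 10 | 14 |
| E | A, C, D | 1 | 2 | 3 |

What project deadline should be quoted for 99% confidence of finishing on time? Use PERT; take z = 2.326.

25.6 days

te_A = (2 + 4·5 + 8)/6 = 30/6 = 5; σ²_A = ((8−2)/6)² = 1.000
te_B = (4 + 4·9 + 14)/6 = 54/6 = 9; σ²_B = ((14−4)/6)² = 2.778
te_C = (7 + 4·10 + 13)/6 = 60/6 = 10; σ²_C = ((13−7)/6)² = 1.000
te_D = (6 + 4·10 + 14)/6 = 60/6 = 10; σ²_D = ((14−6)/6)² = 1.778
te_E = (1 + 4·2 + 3)/6 = 12/6 = 2; σ²_E = ((3−1)/6)² = 0.111

Forward pass:
ES_A = 0; EF_A = 5
ES_B = 0; EF_B = 9
ES_C = max(EF_A=5, EF_B=9) = 9; EF_C = 9+10 = 19
ES_D = 5; EF_D = 5+10 = 15
ES_E = max(EF_A=5, EF_C=19, EF_D=15) = 19; EF_E = 19+2 = 21
Expected project duration μ = 21 days. Critical path: B → C → E.

Variance along critical path = 2.778 + 1.000 + 0.111 = 3.889; σ = 1.972 days.
D = μ + z·σ = 21 + 2.326·1.972 = 25.6 days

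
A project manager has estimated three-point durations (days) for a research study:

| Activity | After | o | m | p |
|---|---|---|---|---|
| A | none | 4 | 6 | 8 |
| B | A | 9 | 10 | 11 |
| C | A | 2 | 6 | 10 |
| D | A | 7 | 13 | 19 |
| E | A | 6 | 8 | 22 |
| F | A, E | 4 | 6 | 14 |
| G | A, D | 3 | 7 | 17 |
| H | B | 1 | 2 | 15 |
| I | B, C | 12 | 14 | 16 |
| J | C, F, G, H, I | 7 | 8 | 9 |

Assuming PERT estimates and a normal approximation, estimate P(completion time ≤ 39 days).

0.829

te_A = (4 + 4·6 + 8)/6 = 36/6 = 6; σ²_A = ((8−4)/6)² = 0.444
te_B = (9 + 4·10 + 11)/6 = 60/6 = 10; σ²_B = ((11−9)/6)² = 0.111
te_C = (2 + 4·6 + 10)/6 = 36/6 = 6; σ²_C = ((10−2)/6)² = 1.778
te_D = (7 + 4·13 + 19)/6 = 78/6 = 13; σ²_D = ((19−7)/6)² = 4.000
te_E = (6 + 4·8 + 22)/6 = 60/6 = 10; σ²_E = ((22−6)/6)² = 7.111
te_F = (4 + 4·6 + 14)/6 = 42/6 = 7; σ²_F = ((14−4)/6)² = 2.778
te_G = (3 + 4·7 + 17)/6 = 48/6 = 8; σ²_G = ((17−3)/6)² = 5.444
te_H = (1 + 4·2 + 15)/6 = 24/6 = 4; σ²_H = ((15−1)/6)² = 5.444
te_I = (12 + 4·14 + 16)/6 = 84/6 = 14; σ²_I = ((16−12)/6)² = 0.444
te_J = (7 + 4·8 + 9)/6 = 48/6 = 8; σ²_J = ((9−7)/6)² = 0.111

Forward pass:
ES_A = 0; EF_A = 6
ES_B = 6; EF_B = 6+10 = 16
ES_C = 6; EF_C = 6+6 = 12
ES_D = 6; EF_D = 6+13 = 19
ES_E = 6; EF_E = 6+10 = 16
ES_F = max(EF_A=6, EF_E=16) = 16; EF_F = 16+7 = 23
ES_G = max(EF_A=6, EF_D=19) = 19; EF_G = 19+8 = 27
ES_H = 16; EF_H = 16+4 = 20
ES_I = max(EF_B=16, EF_C=12) = 16; EF_I = 16+14 = 30
ES_J = max(EF_C=12, EF_F=23, EF_G=27, EF_H=20, EF_I=30) = 30; EF_J = 30+8 = 38
Expected project duration μ = 38 days. Critical path: A → B → I → J.

Variance along critical path = 0.444 + 0.111 + 0.444 + 0.111 = 1.111; σ = √1.111 = 1.054 days.
Z = (39 − 38) / 1.054 = 0.949
P(T ≤ 39) = Φ(0.949) ≈ 0.829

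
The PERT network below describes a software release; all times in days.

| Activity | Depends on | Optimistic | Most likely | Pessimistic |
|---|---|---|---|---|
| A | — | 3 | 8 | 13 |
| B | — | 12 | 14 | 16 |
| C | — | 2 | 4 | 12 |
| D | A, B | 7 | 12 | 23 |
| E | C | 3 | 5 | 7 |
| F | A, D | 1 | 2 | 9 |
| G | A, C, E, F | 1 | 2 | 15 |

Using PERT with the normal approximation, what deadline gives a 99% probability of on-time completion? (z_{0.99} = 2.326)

42.9 days

te_A = (3 + 4·8 + 13)/6 = 48/6 = 8; σ²_A = ((13−3)/6)² = 2.778
te_B = (12 + 4·14 + 16)/6 = 84/6 = 14; σ²_B = ((16−12)/6)² = 0.444
te_C = (2 + 4·4 + 12)/6 = 30/6 = 5; σ²_C = ((12−2)/6)² = 2.778
te_D = (7 + 4·12 + 23)/6 = 78/6 = 13; σ²_D = ((23−7)/6)² = 7.111
te_E = (3 + 4·5 + 7)/6 = 30/6 = 5; σ²_E = ((7−3)/6)² = 0.444
te_F = (1 + 4·2 + 9)/6 = 18/6 = 3; σ²_F = ((9−1)/6)² = 1.778
te_G = (1 + 4·2 + 15)/6 = 24/6 = 4; σ²_G = ((15−1)/6)² = 5.444

Forward pass:
ES_A = 0; EF_A = 8
ES_B = 0; EF_B = 14
ES_C = 0; EF_C = 5
ES_D = max(EF_A=8, EF_B=14) = 14; EF_D = 14+13 = 27
ES_E = 5; EF_E = 5+5 = 10
ES_F = max(EF_A=8, EF_D=27) = 27; EF_F = 27+3 = 30
ES_G = max(EF_A=8, EF_C=5, EF_E=10, EF_F=30) = 30; EF_G = 30+4 = 34
Expected project duration μ = 34 days. Critical path: B → D → F → G.

Variance along critical path = 0.444 + 7.111 + 1.778 + 5.444 = 14.778; σ = 3.844 days.
D = μ + z·σ = 34 + 2.326·3.844 = 42.9 days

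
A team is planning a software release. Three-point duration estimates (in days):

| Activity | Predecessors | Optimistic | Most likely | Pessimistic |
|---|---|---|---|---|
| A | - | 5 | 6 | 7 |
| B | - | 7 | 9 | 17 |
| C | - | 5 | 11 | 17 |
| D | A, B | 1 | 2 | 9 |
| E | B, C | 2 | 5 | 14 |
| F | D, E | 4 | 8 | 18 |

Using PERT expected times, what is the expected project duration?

26 days

te_A = (5 + 4·6 + 7)/6 = 36/6 = 6
te_B = (7 + 4·9 + 17)/6 = 60/6 = 10
te_C = (5 + 4·11 + 17)/6 = 66/6 = 11
te_D = (1 + 4·2 + 9)/6 = 18/6 = 3
te_E = (2 + 4·5 + 14)/6 = 36/6 = 6
te_F = (4 + 4·8 + 18)/6 = 54/6 = 9

Forward pass:
ES_A = 0; EF_A = 6
ES_B = 0; EF_B = 10
ES_C = 0; EF_C = 11
ES_D = max(EF_A=6, EF_B=10) = 10; EF_D = 10+3 = 13
ES_E = max(EF_B=10, EF_C=11) = 11; EF_E = 11+6 = 17
ES_F = max(EF_D=13, EF_E=17) = 17; EF_F = 17+9 = 26
Expected project duration μ = 26 days. Critical path: C → E → F.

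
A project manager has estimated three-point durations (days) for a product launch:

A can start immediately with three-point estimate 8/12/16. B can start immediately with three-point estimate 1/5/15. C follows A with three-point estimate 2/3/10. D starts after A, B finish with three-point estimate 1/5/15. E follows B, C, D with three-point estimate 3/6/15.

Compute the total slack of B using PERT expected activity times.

6 days

te_A = (8 + 4·12 + 16)/6 = 72/6 = 12
te_B = (1 + 4·5 + 15)/6 = 36/6 = 6
te_C = (2 + 4·3 + 10)/6 = 24/6 = 4
te_D = (1 + 4·5 + 15)/6 = 36/6 = 6
te_E = (3 + 4·6 + 15)/6 = 42/6 = 7

Forward pass:
ES_A = 0; EF_A = 12
ES_B = 0; EF_B = 6
ES_C = 12; EF_C = 12+4 = 16
ES_D = max(EF_A=12, EF_B=6) = 12; EF_D = 12+6 = 18
ES_E = max(EF_B=6, EF_C=16, EF_D=18) = 18; EF_E = 18+7 = 25
Expected project duration μ = 25 days. Critical path: A → D → E.

Backward pass:
LF_E = 25; LS_E = 25−7 = 18
LF_D = LS_E = 18; LS_D = 18−6 = 12
LF_C = LS_E = 18; LS_C = 18−4 = 14
LF_B = min(LS_D=12, LS_E=18) = 12; LS_B = 12−6 = 6
LF_A = min(LS_C=14, LS_D=12) = 12; LS_A = 12−12 = 0
Slack_B = LS_B − ES_B = 6 − 0 = 6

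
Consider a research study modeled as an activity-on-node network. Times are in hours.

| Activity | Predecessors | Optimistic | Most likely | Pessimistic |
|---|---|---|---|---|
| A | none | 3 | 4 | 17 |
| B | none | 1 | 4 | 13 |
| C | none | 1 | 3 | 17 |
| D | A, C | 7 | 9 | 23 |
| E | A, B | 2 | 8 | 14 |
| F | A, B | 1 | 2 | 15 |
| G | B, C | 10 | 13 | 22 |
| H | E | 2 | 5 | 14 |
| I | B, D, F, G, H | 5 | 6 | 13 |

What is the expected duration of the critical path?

te_A = (3 + 4·4 + 17)/6 = 36/6 = 6
te_B = (1 + 4·4 + 13)/6 = 30/6 = 5
te_C = (1 + 4·3 + 17)/6 = 30/6 = 5
te_D = (7 + 4·9 + 23)/6 = 66/6 = 11
te_E = (2 + 4·8 + 14)/6 = 48/6 = 8
te_F = (1 + 4·2 + 15)/6 = 24/6 = 4
te_G = (10 + 4·13 + 22)/6 = 84/6 = 14
te_H = (2 + 4·5 + 14)/6 = 36/6 = 6
te_I = (5 + 4·6 + 13)/6 = 42/6 = 7

Forward pass:
ES_A = 0; EF_A = 6
ES_B = 0; EF_B = 5
ES_C = 0; EF_C = 5
ES_D = max(EF_A=6, EF_C=5) = 6; EF_D = 6+11 = 17
ES_E = max(EF_A=6, EF_B=5) = 6; EF_E = 6+8 = 14
ES_F = max(EF_A=6, EF_B=5) = 6; EF_F = 6+4 = 10
ES_G = max(EF_B=5, EF_C=5) = 5; EF_G = 5+14 = 19
ES_H = 14; EF_H = 14+6 = 20
ES_I = max(EF_B=5, EF_D=17, EF_F=10, EF_G=19, EF_H=20) = 20; EF_I = 20+7 = 27
Expected project duration μ = 27 hours. Critical path: A → E → H → I.

27 hours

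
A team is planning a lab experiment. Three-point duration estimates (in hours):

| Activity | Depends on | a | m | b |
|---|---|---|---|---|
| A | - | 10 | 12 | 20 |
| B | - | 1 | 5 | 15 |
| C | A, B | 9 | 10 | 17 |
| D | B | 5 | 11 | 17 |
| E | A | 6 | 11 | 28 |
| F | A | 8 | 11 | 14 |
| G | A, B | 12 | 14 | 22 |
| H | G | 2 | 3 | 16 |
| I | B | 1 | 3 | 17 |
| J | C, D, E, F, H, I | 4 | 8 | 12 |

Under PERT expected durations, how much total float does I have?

22 hours

te_A = (10 + 4·12 + 20)/6 = 78/6 = 13
te_B = (1 + 4·5 + 15)/6 = 36/6 = 6
te_C = (9 + 4·10 + 17)/6 = 66/6 = 11
te_D = (5 + 4·11 + 17)/6 = 66/6 = 11
te_E = (6 + 4·11 + 28)/6 = 78/6 = 13
te_F = (8 + 4·11 + 14)/6 = 66/6 = 11
te_G = (12 + 4·14 + 22)/6 = 90/6 = 15
te_H = (2 + 4·3 + 16)/6 = 30/6 = 5
te_I = (1 + 4·3 + 17)/6 = 30/6 = 5
te_J = (4 + 4·8 + 12)/6 = 48/6 = 8

Forward pass:
ES_A = 0; EF_A = 13
ES_B = 0; EF_B = 6
ES_C = max(EF_A=13, EF_B=6) = 13; EF_C = 13+11 = 24
ES_D = 6; EF_D = 6+11 = 17
ES_E = 13; EF_E = 13+13 = 26
ES_F = 13; EF_F = 13+11 = 24
ES_G = max(EF_A=13, EF_B=6) = 13; EF_G = 13+15 = 28
ES_H = 28; EF_H = 28+5 = 33
ES_I = 6; EF_I = 6+5 = 11
ES_J = max(EF_C=24, EF_D=17, EF_E=26, EF_F=24, EF_H=33, EF_I=11) = 33; EF_J = 33+8 = 41
Expected project duration μ = 41 hours. Critical path: A → G → H → J.

Backward pass:
LF_J = 41; LS_J = 41−8 = 33
LF_I = LS_J = 33; LS_I = 33−5 = 28
LF_H = LS_J = 33; LS_H = 33−5 = 28
LF_G = LS_H = 28; LS_G = 28−15 = 13
LF_F = LS_J = 33; LS_F = 33−11 = 22
LF_E = LS_J = 33; LS_E = 33−13 = 20
LF_D = LS_J = 33; LS_D = 33−11 = 22
LF_C = LS_J = 33; LS_C = 33−11 = 22
LF_B = min(LS_C=22, LS_D=22, LS_G=13, LS_I=28) = 13; LS_B = 13−6 = 7
LF_A = min(LS_C=22, LS_E=20, LS_F=22, LS_G=13) = 13; LS_A = 13−13 = 0
Slack_I = LS_I − ES_I = 28 − 6 = 22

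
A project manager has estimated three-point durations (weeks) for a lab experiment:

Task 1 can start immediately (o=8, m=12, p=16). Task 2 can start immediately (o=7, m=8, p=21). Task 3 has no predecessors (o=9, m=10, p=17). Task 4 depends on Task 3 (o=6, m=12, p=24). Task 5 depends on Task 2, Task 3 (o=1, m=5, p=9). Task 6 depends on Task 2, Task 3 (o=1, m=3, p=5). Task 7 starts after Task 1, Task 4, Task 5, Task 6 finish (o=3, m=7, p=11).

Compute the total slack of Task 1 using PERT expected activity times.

12 weeks

te_Task 1 = (8 + 4·12 + 16)/6 = 72/6 = 12
te_Task 2 = (7 + 4·8 + 21)/6 = 60/6 = 10
te_Task 3 = (9 + 4·10 + 17)/6 = 66/6 = 11
te_Task 4 = (6 + 4·12 + 24)/6 = 78/6 = 13
te_Task 5 = (1 + 4·5 + 9)/6 = 30/6 = 5
te_Task 6 = (1 + 4·3 + 5)/6 = 18/6 = 3
te_Task 7 = (3 + 4·7 + 11)/6 = 42/6 = 7

Forward pass:
ES_Task 1 = 0; EF_Task 1 = 12
ES_Task 2 = 0; EF_Task 2 = 10
ES_Task 3 = 0; EF_Task 3 = 11
ES_Task 4 = 11; EF_Task 4 = 11+13 = 24
ES_Task 5 = max(EF_Task 2=10, EF_Task 3=11) = 11; EF_Task 5 = 11+5 = 16
ES_Task 6 = max(EF_Task 2=10, EF_Task 3=11) = 11; EF_Task 6 = 11+3 = 14
ES_Task 7 = max(EF_Task 1=12, EF_Task 4=24, EF_Task 5=16, EF_Task 6=14) = 24; EF_Task 7 = 24+7 = 31
Expected project duration μ = 31 weeks. Critical path: Task 3 → Task 4 → Task 7.

Backward pass:
LF_Task 7 = 31; LS_Task 7 = 31−7 = 24
LF_Task 6 = LS_Task 7 = 24; LS_Task 6 = 24−3 = 21
LF_Task 5 = LS_Task 7 = 24; LS_Task 5 = 24−5 = 19
LF_Task 4 = LS_Task 7 = 24; LS_Task 4 = 24−13 = 11
LF_Task 3 = min(LS_Task 4=11, LS_Task 5=19, LS_Task 6=21) = 11; LS_Task 3 = 11−11 = 0
LF_Task 2 = min(LS_Task 5=19, LS_Task 6=21) = 19; LS_Task 2 = 19−10 = 9
LF_Task 1 = LS_Task 7 = 24; LS_Task 1 = 24−12 = 12
Slack_Task 1 = LS_Task 1 − ES_Task 1 = 12 − 0 = 12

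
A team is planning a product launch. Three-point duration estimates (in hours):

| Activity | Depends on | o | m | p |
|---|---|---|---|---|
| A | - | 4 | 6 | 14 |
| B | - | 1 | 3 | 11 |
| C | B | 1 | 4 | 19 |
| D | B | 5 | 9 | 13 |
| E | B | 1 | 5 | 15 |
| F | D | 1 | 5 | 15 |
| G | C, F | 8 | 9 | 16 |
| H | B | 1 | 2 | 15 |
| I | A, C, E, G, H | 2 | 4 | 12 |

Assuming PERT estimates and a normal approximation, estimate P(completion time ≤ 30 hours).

te_A = (4 + 4·6 + 14)/6 = 42/6 = 7; σ²_A = ((14−4)/6)² = 2.778
te_B = (1 + 4·3 + 11)/6 = 24/6 = 4; σ²_B = ((11−1)/6)² = 2.778
te_C = (1 + 4·4 + 19)/6 = 36/6 = 6; σ²_C = ((19−1)/6)² = 9.000
te_D = (5 + 4·9 + 13)/6 = 54/6 = 9; σ²_D = ((13−5)/6)² = 1.778
te_E = (1 + 4·5 + 15)/6 = 36/6 = 6; σ²_E = ((15−1)/6)² = 5.444
te_F = (1 + 4·5 + 15)/6 = 36/6 = 6; σ²_F = ((15−1)/6)² = 5.444
te_G = (8 + 4·9 + 16)/6 = 60/6 = 10; σ²_G = ((16−8)/6)² = 1.778
te_H = (1 + 4·2 + 15)/6 = 24/6 = 4; σ²_H = ((15−1)/6)² = 5.444
te_I = (2 + 4·4 + 12)/6 = 30/6 = 5; σ²_I = ((12−2)/6)² = 2.778

Forward pass:
ES_A = 0; EF_A = 7
ES_B = 0; EF_B = 4
ES_C = 4; EF_C = 4+6 = 10
ES_D = 4; EF_D = 4+9 = 13
ES_E = 4; EF_E = 4+6 = 10
ES_F = 13; EF_F = 13+6 = 19
ES_G = max(EF_C=10, EF_F=19) = 19; EF_G = 19+10 = 29
ES_H = 4; EF_H = 4+4 = 8
ES_I = max(EF_A=7, EF_C=10, EF_E=10, EF_G=29, EF_H=8) = 29; EF_I = 29+5 = 34
Expected project duration μ = 34 hours. Critical path: B → D → F → G → I.

Variance along critical path = 2.778 + 1.778 + 5.444 + 1.778 + 2.778 = 14.556; σ = √14.556 = 3.815 hours.
Z = (30 − 34) / 3.815 = -1.048
P(T ≤ 30) = Φ(-1.048) ≈ 0.147

0.147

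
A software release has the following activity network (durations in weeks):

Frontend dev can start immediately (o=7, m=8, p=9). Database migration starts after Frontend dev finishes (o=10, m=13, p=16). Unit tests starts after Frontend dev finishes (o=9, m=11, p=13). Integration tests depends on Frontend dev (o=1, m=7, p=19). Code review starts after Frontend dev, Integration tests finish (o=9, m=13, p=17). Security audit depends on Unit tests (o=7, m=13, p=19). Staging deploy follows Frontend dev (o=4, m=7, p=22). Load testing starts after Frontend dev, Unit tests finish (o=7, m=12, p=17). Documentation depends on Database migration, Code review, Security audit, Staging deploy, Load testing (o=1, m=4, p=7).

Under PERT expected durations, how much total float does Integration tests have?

3 weeks

te_Frontend dev = (7 + 4·8 + 9)/6 = 48/6 = 8
te_Database migration = (10 + 4·13 + 16)/6 = 78/6 = 13
te_Unit tests = (9 + 4·11 + 13)/6 = 66/6 = 11
te_Integration tests = (1 + 4·7 + 19)/6 = 48/6 = 8
te_Code review = (9 + 4·13 + 17)/6 = 78/6 = 13
te_Security audit = (7 + 4·13 + 19)/6 = 78/6 = 13
te_Staging deploy = (4 + 4·7 + 22)/6 = 54/6 = 9
te_Load testing = (7 + 4·12 + 17)/6 = 72/6 = 12
te_Documentation = (1 + 4·4 + 7)/6 = 24/6 = 4

Forward pass:
ES_Frontend dev = 0; EF_Frontend dev = 8
ES_Database migration = 8; EF_Database migration = 8+13 = 21
ES_Unit tests = 8; EF_Unit tests = 8+11 = 19
ES_Integration tests = 8; EF_Integration tests = 8+8 = 16
ES_Code review = max(EF_Frontend dev=8, EF_Integration tests=16) = 16; EF_Code review = 16+13 = 29
ES_Security audit = 19; EF_Security audit = 19+13 = 32
ES_Staging deploy = 8; EF_Staging deploy = 8+9 = 17
ES_Load testing = max(EF_Frontend dev=8, EF_Unit tests=19) = 19; EF_Load testing = 19+12 = 31
ES_Documentation = max(EF_Database migration=21, EF_Code review=29, EF_Security audit=32, EF_Staging deploy=17, EF_Load testing=31) = 32; EF_Documentation = 32+4 = 36
Expected project duration μ = 36 weeks. Critical path: Frontend dev → Unit tests → Security audit → Documentation.

Backward pass:
LF_Documentation = 36; LS_Documentation = 36−4 = 32
LF_Load testing = LS_Documentation = 32; LS_Load testing = 32−12 = 20
LF_Staging deploy = LS_Documentation = 32; LS_Staging deploy = 32−9 = 23
LF_Security audit = LS_Documentation = 32; LS_Security audit = 32−13 = 19
LF_Code review = LS_Documentation = 32; LS_Code review = 32−13 = 19
LF_Integration tests = LS_Code review = 19; LS_Integration tests = 19−8 = 11
LF_Unit tests = min(LS_Security audit=19, LS_Load testing=20) = 19; LS_Unit tests = 19−11 = 8
LF_Database migration = LS_Documentation = 32; LS_Database migration = 32−13 = 19
LF_Frontend dev = min(LS_Database migration=19, LS_Unit tests=8, LS_Integration tests=11, LS_Code review=19, LS_Staging deploy=23, LS_Load testing=20) = 8; LS_Frontend dev = 8−8 = 0
Slack_Integration tests = LS_Integration tests − ES_Integration tests = 11 − 8 = 3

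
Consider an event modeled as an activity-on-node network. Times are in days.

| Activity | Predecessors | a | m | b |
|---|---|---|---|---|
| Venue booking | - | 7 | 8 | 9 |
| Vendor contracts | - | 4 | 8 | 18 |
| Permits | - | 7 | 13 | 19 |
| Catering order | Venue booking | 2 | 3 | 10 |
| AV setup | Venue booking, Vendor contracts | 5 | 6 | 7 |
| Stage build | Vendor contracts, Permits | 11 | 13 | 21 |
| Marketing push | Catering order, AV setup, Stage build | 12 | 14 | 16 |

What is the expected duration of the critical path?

te_Venue booking = (7 + 4·8 + 9)/6 = 48/6 = 8
te_Vendor contracts = (4 + 4·8 + 18)/6 = 54/6 = 9
te_Permits = (7 + 4·13 + 19)/6 = 78/6 = 13
te_Catering order = (2 + 4·3 + 10)/6 = 24/6 = 4
te_AV setup = (5 + 4·6 + 7)/6 = 36/6 = 6
te_Stage build = (11 + 4·13 + 21)/6 = 84/6 = 14
te_Marketing push = (12 + 4·14 + 16)/6 = 84/6 = 14

Forward pass:
ES_Venue booking = 0; EF_Venue booking = 8
ES_Vendor contracts = 0; EF_Vendor contracts = 9
ES_Permits = 0; EF_Permits = 13
ES_Catering order = 8; EF_Catering order = 8+4 = 12
ES_AV setup = max(EF_Venue booking=8, EF_Vendor contracts=9) = 9; EF_AV setup = 9+6 = 15
ES_Stage build = max(EF_Vendor contracts=9, EF_Permits=13) = 13; EF_Stage build = 13+14 = 27
ES_Marketing push = max(EF_Catering order=12, EF_AV setup=15, EF_Stage build=27) = 27; EF_Marketing push = 27+14 = 41
Expected project duration μ = 41 days. Critical path: Permits → Stage build → Marketing push.

41 days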